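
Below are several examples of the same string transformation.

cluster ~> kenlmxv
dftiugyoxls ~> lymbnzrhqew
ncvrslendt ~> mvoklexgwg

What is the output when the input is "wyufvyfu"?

The transformation: swap the first and last characters, then shift every letter 7 places backward in the alphabet (wrapping around).
On "wyufvyfu" that produces "nrnyoryp".
(Check on "cluster": → "rlustec" → "kenlmxv" ✓)

nrnyoryp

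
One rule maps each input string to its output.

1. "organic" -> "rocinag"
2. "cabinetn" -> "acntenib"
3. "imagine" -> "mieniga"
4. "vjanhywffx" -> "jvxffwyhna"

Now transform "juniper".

ujrepin

In each case the input is transformed by: move the first 2 characters to the end (rotate left by 2), then reverse the string.
"juniper" → "niperju" → "ujrepin".
(Check on "organic": → "ganicor" → "rocinag" ✓)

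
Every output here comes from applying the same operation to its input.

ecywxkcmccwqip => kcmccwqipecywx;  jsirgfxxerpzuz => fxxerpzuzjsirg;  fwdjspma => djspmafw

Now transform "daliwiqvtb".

In each case the input is transformed by: move the last 2 characters to the front (rotate right by 2), then swap the front and back halves of the string.
For "daliwiqvtb", step one produces "tbdaliwiqv"; step two turns that into "iwiqvtbdal".

iwiqvtbdal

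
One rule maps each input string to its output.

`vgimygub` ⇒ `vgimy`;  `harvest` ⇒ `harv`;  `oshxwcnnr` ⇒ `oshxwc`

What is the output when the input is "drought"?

drou

The pattern: delete the last 3 characters.
So "drought" becomes "drou".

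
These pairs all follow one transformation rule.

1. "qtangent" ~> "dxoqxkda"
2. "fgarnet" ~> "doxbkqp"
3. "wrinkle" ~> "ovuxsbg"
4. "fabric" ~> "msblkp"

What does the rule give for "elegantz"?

Looking at the pairs, the operation is to shift every letter 10 places forward in the alphabet (wrapping around), then reverse the string.
Working it through for "elegantz": intermediate "ovoqkxdj", final "jdxkqovo".

jdxkqovo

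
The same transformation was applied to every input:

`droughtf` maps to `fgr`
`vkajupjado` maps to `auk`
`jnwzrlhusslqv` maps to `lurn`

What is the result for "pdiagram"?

mgd

The rule is to keep one character in every 3, starting at position 2 (positions 2nd, 5th, 8th, ...), then reverse the string.
Working it through for "pdiagram": intermediate "dgm", final "mgd".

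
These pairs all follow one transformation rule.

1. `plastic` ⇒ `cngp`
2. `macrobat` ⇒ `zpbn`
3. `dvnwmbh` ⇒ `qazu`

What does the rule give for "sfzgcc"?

fmp

Rule — keep every other character starting from the first (positions 1st, 3rd, 5th, ...), then shift every letter 13 places forward in the alphabet (wrapping around) — i.e. ROT13.
"sfzgcc" → "szc" → "fmp".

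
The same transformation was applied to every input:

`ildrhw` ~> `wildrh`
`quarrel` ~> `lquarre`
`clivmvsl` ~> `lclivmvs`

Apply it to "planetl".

The pattern: move the last character to the front.
Doing the same to "planetl": "lplanet".

lplanet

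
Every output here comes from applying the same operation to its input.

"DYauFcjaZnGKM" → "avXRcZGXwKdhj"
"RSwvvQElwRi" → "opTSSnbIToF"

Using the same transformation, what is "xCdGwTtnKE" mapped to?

The pattern: flip the case of every letter, then shift every letter 3 places backward in the alphabet (wrapping around).
On "xCdGwTtnKE": the first step gives "XcDgWtTNke", and the second then gives "UzAdTqQKhb".

UzAdTqQKhb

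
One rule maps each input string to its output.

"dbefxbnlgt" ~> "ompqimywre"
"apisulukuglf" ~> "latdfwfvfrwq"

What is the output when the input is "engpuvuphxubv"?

The pattern: shift every letter 11 places forward in the alphabet (wrapping around).
So "engpuvuphxubv" becomes "pyrafgfasifmg".

pyrafgfasifmg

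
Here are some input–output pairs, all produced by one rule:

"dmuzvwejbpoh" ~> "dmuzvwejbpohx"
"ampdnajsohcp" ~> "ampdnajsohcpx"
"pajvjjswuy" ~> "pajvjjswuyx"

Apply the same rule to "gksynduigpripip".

gksynduigpripipx

Each output is the input with this applied: append "x".
Applying that to "gksynduigpripip" gives "gksynduigpripipx".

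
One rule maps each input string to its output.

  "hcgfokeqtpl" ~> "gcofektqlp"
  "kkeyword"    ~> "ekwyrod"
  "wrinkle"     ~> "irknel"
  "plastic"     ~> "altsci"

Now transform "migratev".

giaretv

What's happening: delete the first character, then swap each adjacent pair of characters (1↔2, 3↔4, ...).
Working it through for "migratev": intermediate "igratev", final "giaretv".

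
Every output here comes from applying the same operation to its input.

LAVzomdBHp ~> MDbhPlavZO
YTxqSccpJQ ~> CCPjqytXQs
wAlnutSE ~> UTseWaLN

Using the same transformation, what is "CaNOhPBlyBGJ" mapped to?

In each case the input is transformed by: swap the front and back halves of the string, then flip the case of every letter.
Working it through for "CaNOhPBlyBGJ": intermediate "BlyBGJCaNOhP", final "bLYbgjcAnoHp".

bLYbgjcAnoHp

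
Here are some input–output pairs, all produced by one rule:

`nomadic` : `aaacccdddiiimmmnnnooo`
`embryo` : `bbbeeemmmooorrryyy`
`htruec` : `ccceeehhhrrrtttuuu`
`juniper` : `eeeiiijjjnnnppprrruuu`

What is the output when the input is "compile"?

ccceeeiiilllmmmoooppp

Each output is the input with this applied: sort the characters into alphabetical order, then repeat every character 3 times.
On "compile": the first step gives "ceilmop", and the second then gives "ccceeeiiilllmmmoooppp".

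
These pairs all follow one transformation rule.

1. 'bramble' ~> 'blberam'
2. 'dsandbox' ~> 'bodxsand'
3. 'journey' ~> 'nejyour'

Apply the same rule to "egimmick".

icekgimm

In each case the input is transformed by: swap the first and last characters, then move the last 3 characters to the front (rotate right by 3).
"egimmick" → "icekgimm".
(Check on "bramble": → "eramblb" → "blberam" ✓)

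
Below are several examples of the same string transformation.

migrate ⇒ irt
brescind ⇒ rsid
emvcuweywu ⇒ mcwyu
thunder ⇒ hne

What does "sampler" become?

ape

In each case the input is transformed by: keep every other character starting from the second (positions 2nd, 4th, 6th, ...).
For "sampler" the result is "ape".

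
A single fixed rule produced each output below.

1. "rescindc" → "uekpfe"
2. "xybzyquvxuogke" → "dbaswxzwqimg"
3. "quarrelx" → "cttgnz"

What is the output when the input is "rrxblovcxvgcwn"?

Rule — shift every letter 2 places forward in the alphabet (wrapping around), then delete the first 2 characters.
Starting from "rrxblovcxvgcwn": after the first operation, "ttzdnqxezxieyp"; after the second, "zdnqxezxieyp".

zdnqxezxieyp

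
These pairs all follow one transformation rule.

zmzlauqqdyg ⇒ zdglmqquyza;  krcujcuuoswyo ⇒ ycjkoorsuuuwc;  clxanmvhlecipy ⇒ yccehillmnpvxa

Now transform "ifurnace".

ucefinra

The rule is to sort the characters into alphabetical order, then swap the first and last characters.
Doing the same to "ifurnace": "ucefinra".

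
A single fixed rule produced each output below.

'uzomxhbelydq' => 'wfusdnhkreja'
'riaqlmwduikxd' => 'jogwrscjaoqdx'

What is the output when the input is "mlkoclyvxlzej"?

Looking at the pairs, the operation is to swap the first and last characters, then shift every letter 6 places forward in the alphabet (wrapping around).
"mlkoclyvxlzej" → "jlkoclyvxlzem" → "prquirebdrfks".

prquirebdrfks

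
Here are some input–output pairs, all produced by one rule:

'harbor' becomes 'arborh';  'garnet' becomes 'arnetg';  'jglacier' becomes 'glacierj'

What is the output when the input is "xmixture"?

What's happening: move the first character to the end.
Applying that to "xmixture" gives "mixturex".

mixturex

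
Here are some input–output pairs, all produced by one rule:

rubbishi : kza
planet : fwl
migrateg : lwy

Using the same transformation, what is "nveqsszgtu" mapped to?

The transformation: shift every letter 8 places backward in the alphabet (wrapping around), then keep only the last 3 characters.
So "nveqsszgtu" becomes "ylm".
(Check on "rubbishi": → "jmttakza" → "kza" ✓)

ylm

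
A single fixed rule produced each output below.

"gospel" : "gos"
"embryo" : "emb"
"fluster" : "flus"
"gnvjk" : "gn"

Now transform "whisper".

Rule — delete the last 3 characters.
"whisper" → "whis".

whis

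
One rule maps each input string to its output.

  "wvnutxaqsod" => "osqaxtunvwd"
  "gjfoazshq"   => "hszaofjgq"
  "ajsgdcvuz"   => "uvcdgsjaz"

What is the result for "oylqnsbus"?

ubsnqlyos

Rule — move the last character to the front, then reverse the string.
Starting from "oylqnsbus": after the first operation, "soylqnsbu"; after the second, "ubsnqlyos".
(Check on "wvnutxaqsod": → "dwvnutxaqso" → "osqaxtunvwd" ✓)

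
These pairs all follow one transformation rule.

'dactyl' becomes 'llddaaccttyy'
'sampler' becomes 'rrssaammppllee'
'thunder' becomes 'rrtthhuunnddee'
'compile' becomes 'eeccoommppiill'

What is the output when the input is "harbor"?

rrhhaarrbboo

Rule — move the last character to the front, then double every character.
"harbor" → "rharbo" → "rrhhaarrbboo".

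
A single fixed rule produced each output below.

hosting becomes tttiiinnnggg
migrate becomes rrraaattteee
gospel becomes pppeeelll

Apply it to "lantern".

ttteeerrrnnn

Rule — delete the first 3 characters, then repeat every character 3 times.
Applying that to "lantern" gives "ttteeerrrnnn".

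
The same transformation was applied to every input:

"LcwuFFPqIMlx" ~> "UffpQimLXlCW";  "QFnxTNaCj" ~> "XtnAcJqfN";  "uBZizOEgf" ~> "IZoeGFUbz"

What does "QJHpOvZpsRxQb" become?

PoVzPSrXqBqjh

The pattern: move the first 3 characters to the end (rotate left by 3), then flip the case of every letter.
On "QJHpOvZpsRxQb": the first step gives "pOvZpsRxQbQJH", and the second then gives "PoVzPSrXqBqjh".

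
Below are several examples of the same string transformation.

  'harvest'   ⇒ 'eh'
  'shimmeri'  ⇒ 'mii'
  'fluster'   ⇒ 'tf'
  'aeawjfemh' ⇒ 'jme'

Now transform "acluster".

srl

In each case the input is transformed by: move the first 3 characters to the end (rotate left by 3), then keep one character in every 3, starting at position 2 (positions 2nd, 5th, 8th, ...).
Applying both steps to "acluster": "usteracl", then "srl".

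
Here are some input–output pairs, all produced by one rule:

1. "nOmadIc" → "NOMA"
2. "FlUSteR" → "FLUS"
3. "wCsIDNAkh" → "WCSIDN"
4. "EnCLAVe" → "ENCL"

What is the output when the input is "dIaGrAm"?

DIAG

The transformation: delete the last 3 characters, then convert every letter to uppercase.
Applying both steps to "dIaGrAm": "dIaG", then "DIAG".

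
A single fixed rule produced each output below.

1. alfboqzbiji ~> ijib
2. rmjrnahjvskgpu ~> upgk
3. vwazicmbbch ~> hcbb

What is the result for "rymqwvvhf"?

Looking at the pairs, the operation is to reverse the string, then keep only the first 4 characters.
On "rymqwvvhf": the first step gives "fhvvwqmyr", and the second then gives "fhvv".

fhvv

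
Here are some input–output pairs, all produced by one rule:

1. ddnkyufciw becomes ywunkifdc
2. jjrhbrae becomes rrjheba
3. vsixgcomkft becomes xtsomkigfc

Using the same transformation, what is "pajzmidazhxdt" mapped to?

zzxtmjihddaa

Looking at the pairs, the operation is to delete the first character, then sort the characters into reverse alphabetical order.
Applying that to "pajzmidazhxdt" gives "zzxtmjihddaa".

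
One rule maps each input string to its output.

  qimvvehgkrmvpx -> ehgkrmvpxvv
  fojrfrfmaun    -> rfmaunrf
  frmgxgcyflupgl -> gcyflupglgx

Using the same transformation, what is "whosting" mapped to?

ingst

What's happening: delete the first 3 characters, then move the first 2 characters to the end (rotate left by 2).
Starting from "whosting": after the first operation, "sting"; after the second, "ingst".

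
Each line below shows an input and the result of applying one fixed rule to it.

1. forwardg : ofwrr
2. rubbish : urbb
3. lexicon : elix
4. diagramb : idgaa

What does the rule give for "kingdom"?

In each case the input is transformed by: swap each adjacent pair of characters (1↔2, 3↔4, ...), then delete the last 3 characters.
Starting from "kingdom": after the first operation, "ikgnodm"; after the second, "ikgn".

ikgn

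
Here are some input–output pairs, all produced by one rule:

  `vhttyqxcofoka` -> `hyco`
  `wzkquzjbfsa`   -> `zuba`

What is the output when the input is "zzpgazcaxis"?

The transformation: keep one character in every 3, starting at position 2 (positions 2nd, 5th, 8th, ...).
Doing the same to "zzpgazcaxis": "zaas".

zaas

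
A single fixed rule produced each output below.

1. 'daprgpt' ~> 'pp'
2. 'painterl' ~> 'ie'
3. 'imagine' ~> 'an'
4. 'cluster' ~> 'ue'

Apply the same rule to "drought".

oh

The transformation: keep one character in every 3, starting at position 3 (positions 3rd, 6th, 9th, ...).
For "drought" the result is "oh".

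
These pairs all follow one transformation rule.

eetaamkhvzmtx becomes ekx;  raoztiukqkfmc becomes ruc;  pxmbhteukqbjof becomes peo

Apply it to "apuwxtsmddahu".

asu

What's happening: keep one character in every 3, starting at position 1 (positions 1st, 4th, 7th, ...), then keep every other character starting from the first (positions 1st, 3rd, 5th, ...).
"apuwxtsmddahu" → "awsdu" → "asu".
(Check on "pxmbhteukqbjof": → "pbeqo" → "peo" ✓)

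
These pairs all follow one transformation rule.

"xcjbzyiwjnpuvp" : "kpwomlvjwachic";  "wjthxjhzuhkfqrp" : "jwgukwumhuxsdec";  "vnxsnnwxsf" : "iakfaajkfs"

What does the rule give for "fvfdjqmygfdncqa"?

sisqwdzltsqapdn

What's happening: shift every letter 13 places forward in the alphabet (wrapping around) — i.e. ROT13.
Applying that to "fvfdjqmygfdncqa" gives "sisqwdzltsqapdn".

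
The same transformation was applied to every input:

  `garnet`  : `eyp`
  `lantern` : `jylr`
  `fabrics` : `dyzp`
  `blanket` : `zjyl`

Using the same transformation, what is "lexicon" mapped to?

jcvg

In each case the input is transformed by: shift every letter 2 places backward in the alphabet (wrapping around), then delete the last 3 characters.
Working it through for "lexicon": intermediate "jcvgaml", final "jcvg".
(Check on "fabrics": → "dyzpgaq" → "dyzp" ✓)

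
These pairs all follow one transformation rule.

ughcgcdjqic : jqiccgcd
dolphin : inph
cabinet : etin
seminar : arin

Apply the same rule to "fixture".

retu

In each case the input is transformed by: delete the first 3 characters, then swap the front and back halves of the string.
On "fixture": the first step gives "ture", and the second then gives "retu".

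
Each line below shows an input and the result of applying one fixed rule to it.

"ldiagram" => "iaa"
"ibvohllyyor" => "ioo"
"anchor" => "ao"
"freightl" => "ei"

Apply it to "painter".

Rule — keep only the vowels.
Applying that to "painter" gives "aie".

aie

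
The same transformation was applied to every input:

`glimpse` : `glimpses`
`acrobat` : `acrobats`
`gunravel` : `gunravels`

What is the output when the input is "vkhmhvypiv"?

vkhmhvypivs

In each case the input is transformed by: append "s".
"vkhmhvypiv" → "vkhmhvypivs".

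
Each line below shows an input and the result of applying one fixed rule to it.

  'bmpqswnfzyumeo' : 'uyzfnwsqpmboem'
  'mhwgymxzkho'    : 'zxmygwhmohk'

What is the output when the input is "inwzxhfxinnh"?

Each output is the input with this applied: move the last 3 characters to the front (rotate right by 3), then reverse the string.
Working it through for "inwzxhfxinnh": intermediate "nnhinwzxhfxi", final "ixfhxzwnihnn".
(Check on "bmpqswnfzyumeo": → "meobmpqswnfzyu" → "uyzfnwsqpmboem" ✓)

ixfhxzwnihnn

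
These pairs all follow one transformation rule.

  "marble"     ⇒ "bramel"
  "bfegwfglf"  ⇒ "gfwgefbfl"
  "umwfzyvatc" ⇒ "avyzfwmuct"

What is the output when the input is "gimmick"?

immigkc

What's happening: move the last 2 characters to the front (rotate right by 2), then reverse the string.
Starting from "gimmick": after the first operation, "ckgimmi"; after the second, "immigkc".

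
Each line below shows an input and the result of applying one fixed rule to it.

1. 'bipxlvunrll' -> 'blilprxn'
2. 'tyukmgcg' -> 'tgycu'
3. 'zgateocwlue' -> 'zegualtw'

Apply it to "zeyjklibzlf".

zfelyzjb

The rule is to take characters alternately from the front and the back (1st, last, 2nd, 2nd-last, ...), then delete the last 3 characters.
For "zeyjklibzlf" the result is "zfelyzjb".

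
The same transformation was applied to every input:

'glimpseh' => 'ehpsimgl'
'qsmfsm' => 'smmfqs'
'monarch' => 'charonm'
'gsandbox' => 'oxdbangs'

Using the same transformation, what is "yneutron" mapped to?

ontreuyn

Rule — reverse the string, then swap each adjacent pair of characters (1↔2, 3↔4, ...).
Starting from "yneutron": after the first operation, "nortueny"; after the second, "ontreuyn".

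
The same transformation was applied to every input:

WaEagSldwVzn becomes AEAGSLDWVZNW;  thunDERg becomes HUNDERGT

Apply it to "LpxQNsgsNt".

The pattern: move the first character to the end, then convert every letter to uppercase.
"LpxQNsgsNt" → "pxQNsgsNtL" → "PXQNSGSNTL".

PXQNSGSNTL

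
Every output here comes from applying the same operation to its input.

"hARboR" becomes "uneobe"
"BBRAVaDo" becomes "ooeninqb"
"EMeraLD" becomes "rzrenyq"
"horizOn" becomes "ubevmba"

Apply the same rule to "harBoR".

uneobe

In each case the input is transformed by: shift every letter 13 places forward in the alphabet (wrapping around) — i.e. ROT13, then convert every letter to lowercase.
On "harBoR": the first step gives "uneObE", and the second then gives "uneobe".
(Check on "hARboR": → "uNEobE" → "uneobe" ✓)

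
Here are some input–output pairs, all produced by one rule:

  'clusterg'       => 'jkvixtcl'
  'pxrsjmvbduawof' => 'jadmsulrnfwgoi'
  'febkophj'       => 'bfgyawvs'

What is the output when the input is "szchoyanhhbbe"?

The pattern: shift every letter 9 places backward in the alphabet (wrapping around), then move the first 3 characters to the end (rotate left by 3).
"szchoyanhhbbe" → "jqtyfpreyyssv" → "yfpreyyssvjqt".
(Check on "pxrsjmvbduawof": → "goijadmsulrnfw" → "jadmsulrnfwgoi" ✓)

yfpreyyssvjqt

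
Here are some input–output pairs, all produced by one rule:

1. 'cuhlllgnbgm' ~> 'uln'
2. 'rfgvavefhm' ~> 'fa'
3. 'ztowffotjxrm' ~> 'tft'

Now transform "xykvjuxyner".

yjy

Rule — delete the last 3 characters, then keep one character in every 3, starting at position 2 (positions 2nd, 5th, 8th, ...).
So "xykvjuxyner" becomes "yjy".
(Check on "rfgvavefhm": → "rfgvave" → "fa" ✓)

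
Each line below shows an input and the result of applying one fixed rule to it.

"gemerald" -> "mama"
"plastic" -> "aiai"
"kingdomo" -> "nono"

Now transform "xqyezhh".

Looking at the pairs, the operation is to keep one character in every 3, starting at position 3 (positions 3rd, 6th, 9th, ...), then write the whole string twice.
On "xqyezhh": the first step gives "yh", and the second then gives "yhyh".
(Check on "kingdomo": → "no" → "nono" ✓)

yhyh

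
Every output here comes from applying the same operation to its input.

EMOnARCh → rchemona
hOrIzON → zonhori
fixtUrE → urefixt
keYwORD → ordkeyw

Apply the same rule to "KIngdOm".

domking

What's happening: move the last 3 characters to the front (rotate right by 3), then convert every letter to lowercase.
On "KIngdOm": the first step gives "dOmKIng", and the second then gives "domking".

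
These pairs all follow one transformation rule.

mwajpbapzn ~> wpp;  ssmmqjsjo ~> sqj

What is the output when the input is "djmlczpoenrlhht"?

jcorh

Rule — keep one character in every 3, starting at position 2 (positions 2nd, 5th, 8th, ...).
On "djmlczpoenrlhht" that produces "jcorh".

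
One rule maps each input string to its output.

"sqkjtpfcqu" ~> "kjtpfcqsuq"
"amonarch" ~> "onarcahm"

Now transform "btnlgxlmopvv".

Each output is the input with this applied: swap the first and last characters, then move the first 2 characters to the end (rotate left by 2).
For "btnlgxlmopvv", step one produces "vtnlgxlmopvb"; step two turns that into "nlgxlmopvbvt".
(Check on "amonarch": → "hmonarca" → "onarcahm" ✓)

nlgxlmopvbvt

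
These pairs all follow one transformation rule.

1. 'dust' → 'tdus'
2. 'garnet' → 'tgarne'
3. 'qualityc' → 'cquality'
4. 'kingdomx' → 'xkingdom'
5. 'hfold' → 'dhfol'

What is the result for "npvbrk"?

Rule — move the last character to the front.
For "npvbrk" the result is "knpvbr".

knpvbr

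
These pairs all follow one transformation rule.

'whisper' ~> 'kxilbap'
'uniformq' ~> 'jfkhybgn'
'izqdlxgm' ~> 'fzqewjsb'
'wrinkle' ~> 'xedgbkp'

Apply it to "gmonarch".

Rule — reverse the string, then shift every letter 7 places backward in the alphabet (wrapping around).
"gmonarch" → "hcranomg" → "avktghfz".

avktghfz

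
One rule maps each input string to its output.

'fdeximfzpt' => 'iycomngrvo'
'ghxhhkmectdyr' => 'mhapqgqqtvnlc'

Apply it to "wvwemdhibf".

rkofefnvmq

Rule — move the last 3 characters to the front (rotate right by 3), then shift every letter 9 places forward in the alphabet (wrapping around).
On "wvwemdhibf": the first step gives "ibfwvwemdh", and the second then gives "rkofefnvmq".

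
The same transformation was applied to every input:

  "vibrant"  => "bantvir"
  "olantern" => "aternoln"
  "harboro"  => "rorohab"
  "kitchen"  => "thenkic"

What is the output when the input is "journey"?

uneyjor

What's happening: move the first 3 characters to the end (rotate left by 3), then swap the first and last characters.
On "journey": the first step gives "rneyjou", and the second then gives "uneyjor".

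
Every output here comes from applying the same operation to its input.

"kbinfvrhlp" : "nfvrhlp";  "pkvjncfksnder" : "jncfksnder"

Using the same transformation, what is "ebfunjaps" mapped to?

unjaps

The pattern: delete the first 3 characters.
Applying that to "ebfunjaps" gives "unjaps".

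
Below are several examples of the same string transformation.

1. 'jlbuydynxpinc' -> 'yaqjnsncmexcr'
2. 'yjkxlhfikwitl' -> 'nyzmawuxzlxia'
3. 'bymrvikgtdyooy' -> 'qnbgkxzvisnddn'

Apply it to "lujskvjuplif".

Each output is the input with this applied: shift every letter 11 places backward in the alphabet (wrapping around).
For "lujskvjuplif" the result is "ajyhzkyjeaxu".

ajyhzkyjeaxu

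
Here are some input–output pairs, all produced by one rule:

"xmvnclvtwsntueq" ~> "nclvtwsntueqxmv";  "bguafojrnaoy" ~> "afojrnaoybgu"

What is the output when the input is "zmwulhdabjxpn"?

In each case the input is transformed by: move the first 3 characters to the end (rotate left by 3).
So "zmwulhdabjxpn" becomes "ulhdabjxpnzmw".

ulhdabjxpnzmw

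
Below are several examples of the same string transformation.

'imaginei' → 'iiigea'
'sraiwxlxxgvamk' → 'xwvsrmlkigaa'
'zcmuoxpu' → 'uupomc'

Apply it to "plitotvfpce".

tppolifec

Rule — sort the characters into reverse alphabetical order, then delete the first 2 characters.
Starting from "plitotvfpce": after the first operation, "vttppolifec"; after the second, "tppolifec".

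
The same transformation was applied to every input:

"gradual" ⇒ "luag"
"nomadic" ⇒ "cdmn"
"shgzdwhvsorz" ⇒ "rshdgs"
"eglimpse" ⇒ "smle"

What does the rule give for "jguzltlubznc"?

nblluj

Rule — keep every other character starting from the first (positions 1st, 3rd, 5th, ...), then reverse the string.
For "jguzltlubznc", step one produces "jullbn"; step two turns that into "nblluj".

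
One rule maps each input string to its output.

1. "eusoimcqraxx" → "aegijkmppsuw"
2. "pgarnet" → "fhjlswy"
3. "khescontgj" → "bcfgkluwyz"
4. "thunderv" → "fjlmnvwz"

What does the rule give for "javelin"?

abdfnsw

The rule is to shift every letter 8 places backward in the alphabet (wrapping around), then sort the characters into alphabetical order.
Working it through for "javelin": intermediate "bsnwdaf", final "abdfnsw".
(Check on "pgarnet": → "hysjfwl" → "fhjlswy" ✓)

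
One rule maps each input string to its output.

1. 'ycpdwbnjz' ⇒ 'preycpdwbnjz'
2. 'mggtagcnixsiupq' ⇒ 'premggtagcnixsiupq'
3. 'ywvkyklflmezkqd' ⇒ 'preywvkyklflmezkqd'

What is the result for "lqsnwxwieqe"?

Looking at the pairs, the operation is to prepend "pre".
"lqsnwxwieqe" → "prelqsnwxwieqe".

prelqsnwxwieqe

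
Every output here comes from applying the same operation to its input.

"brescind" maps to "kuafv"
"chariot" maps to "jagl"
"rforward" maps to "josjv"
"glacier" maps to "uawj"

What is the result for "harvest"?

nwkl

Each output is the input with this applied: delete the first 3 characters, then shift every letter 8 places backward in the alphabet (wrapping around).
Doing the same to "harvest": "nwkl".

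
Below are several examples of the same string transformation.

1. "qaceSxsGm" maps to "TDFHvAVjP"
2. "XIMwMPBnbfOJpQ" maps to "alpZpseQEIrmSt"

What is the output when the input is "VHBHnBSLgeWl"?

Looking at the pairs, the operation is to flip the case of every letter, then shift every letter 3 places forward in the alphabet (wrapping around).
On "VHBHnBSLgeWl" that produces "ykekQevoJHzO".

ykekQevoJHzO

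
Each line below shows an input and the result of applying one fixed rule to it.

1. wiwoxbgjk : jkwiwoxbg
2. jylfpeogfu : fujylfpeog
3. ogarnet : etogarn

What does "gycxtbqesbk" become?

The rule is to move the last 2 characters to the front (rotate right by 2).
Applying that to "gycxtbqesbk" gives "bkgycxtbqes".

bkgycxtbqes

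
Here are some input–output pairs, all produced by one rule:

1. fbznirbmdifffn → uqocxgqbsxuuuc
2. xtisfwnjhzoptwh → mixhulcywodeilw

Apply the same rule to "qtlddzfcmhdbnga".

fiassourbwsqcvp

In each case the input is transformed by: shift every letter 11 places backward in the alphabet (wrapping around).
Doing the same to "qtlddzfcmhdbnga": "fiassourbwsqcvp".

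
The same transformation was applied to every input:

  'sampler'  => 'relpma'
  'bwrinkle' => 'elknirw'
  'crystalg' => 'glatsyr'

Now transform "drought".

thguor

What's happening: reverse the string, then delete the last character.
For "drought", step one produces "thguord"; step two turns that into "thguor".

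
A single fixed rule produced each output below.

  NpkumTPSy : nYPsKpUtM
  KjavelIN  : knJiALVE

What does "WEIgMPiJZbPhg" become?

In each case the input is transformed by: take characters alternately from the front and the back (1st, last, 2nd, 2nd-last, ...), then flip the case of every letter.
Working it through for "WEIgMPiJZbPhg": intermediate "WgEhIPgbMZPJi", final "wGeHipGBmzpjI".

wGeHipGBmzpjI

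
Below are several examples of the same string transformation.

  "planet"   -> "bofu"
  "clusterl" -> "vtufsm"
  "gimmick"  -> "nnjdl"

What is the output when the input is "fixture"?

yuvsf

The pattern: shift every letter 1 place forward in the alphabet (wrapping around), then delete the first 2 characters.
"fixture" → "yuvsf".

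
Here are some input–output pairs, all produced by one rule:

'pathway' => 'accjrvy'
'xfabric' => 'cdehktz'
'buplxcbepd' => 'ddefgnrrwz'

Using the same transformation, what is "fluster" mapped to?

Rule — shift every letter 2 places forward in the alphabet (wrapping around), then sort the characters into alphabetical order.
Applying both steps to "fluster": "hnwuvgt", then "ghntuvw".

ghntuvw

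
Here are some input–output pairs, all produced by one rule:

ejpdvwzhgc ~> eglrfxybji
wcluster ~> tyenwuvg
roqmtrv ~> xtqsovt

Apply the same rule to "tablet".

vvcdng

Rule — move the last character to the front, then shift every letter 2 places forward in the alphabet (wrapping around).
On "tablet" that produces "vvcdng".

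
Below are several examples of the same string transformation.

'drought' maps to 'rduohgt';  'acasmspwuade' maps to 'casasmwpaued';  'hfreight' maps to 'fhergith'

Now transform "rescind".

ercsnid

Rule — swap each adjacent pair of characters (1↔2, 3↔4, ...).
For "rescind" the result is "ercsnid".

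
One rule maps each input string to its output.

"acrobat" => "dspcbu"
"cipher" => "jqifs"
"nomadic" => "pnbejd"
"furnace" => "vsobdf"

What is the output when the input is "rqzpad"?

The rule is to delete the first character, then shift every letter 1 place forward in the alphabet (wrapping around).
"rqzpad" → "qzpad" → "raqbe".

raqbe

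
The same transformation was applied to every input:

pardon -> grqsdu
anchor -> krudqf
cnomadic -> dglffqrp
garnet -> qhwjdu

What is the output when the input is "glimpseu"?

Each output is the input with this applied: swap the front and back halves of the string, then shift every letter 3 places forward in the alphabet (wrapping around).
"glimpseu" → "pseuglim" → "svhxjolp".

svhxjolp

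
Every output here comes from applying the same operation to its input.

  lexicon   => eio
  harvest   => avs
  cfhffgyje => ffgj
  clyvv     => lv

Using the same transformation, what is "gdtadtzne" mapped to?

datn

In each case the input is transformed by: keep every other character starting from the second (positions 2nd, 4th, 6th, ...).
Applying that to "gdtadtzne" gives "datn".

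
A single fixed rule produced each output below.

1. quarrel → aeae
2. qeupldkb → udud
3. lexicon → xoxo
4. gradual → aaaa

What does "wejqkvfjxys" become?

The pattern: keep one character in every 3, starting at position 3 (positions 3rd, 6th, 9th, ...), then write the whole string twice.
Starting from "wejqkvfjxys": after the first operation, "jvx"; after the second, "jvxjvx".

jvxjvx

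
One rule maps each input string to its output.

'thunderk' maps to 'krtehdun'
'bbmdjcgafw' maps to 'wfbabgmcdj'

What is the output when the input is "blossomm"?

mmbolsos

In each case the input is transformed by: move the last character to the front, then take characters alternately from the front and the back (1st, last, 2nd, 2nd-last, ...).
For "blossomm" the result is "mmbolsos".
(Check on "bbmdjcgafw": → "wbbmdjcgaf" → "wfbabgmcdj" ✓)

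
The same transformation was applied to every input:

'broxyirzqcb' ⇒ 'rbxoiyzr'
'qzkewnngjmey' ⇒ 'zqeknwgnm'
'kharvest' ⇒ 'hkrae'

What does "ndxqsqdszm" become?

The transformation: swap each adjacent pair of characters (1↔2, 3↔4, ...), then delete the last 3 characters.
Working it through for "ndxqsqdszm": intermediate "dnqxqssdmz", final "dnqxqss".

dnqxqss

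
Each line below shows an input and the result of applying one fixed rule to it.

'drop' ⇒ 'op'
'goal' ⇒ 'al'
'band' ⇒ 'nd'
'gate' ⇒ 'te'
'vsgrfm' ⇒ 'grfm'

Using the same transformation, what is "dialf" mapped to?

alf

Each output is the input with this applied: delete the first 2 characters.
For "dialf" the result is "alf".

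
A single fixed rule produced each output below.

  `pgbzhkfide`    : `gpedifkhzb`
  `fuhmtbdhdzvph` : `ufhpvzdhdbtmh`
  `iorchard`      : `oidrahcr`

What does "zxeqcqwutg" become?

xzgtuwqcqe

The rule is to move the first 2 characters to the end (rotate left by 2), then reverse the string.
Applying both steps to "zxeqcqwutg": "eqcqwutgzx", then "xzgtuwqcqe".
(Check on "pgbzhkfide": → "bzhkfidepg" → "gpedifkhzb" ✓)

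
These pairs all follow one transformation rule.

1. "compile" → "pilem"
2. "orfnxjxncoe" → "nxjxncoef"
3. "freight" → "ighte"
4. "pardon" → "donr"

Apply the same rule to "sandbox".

The transformation: delete the first 2 characters, then move the first character to the end.
For "sandbox", step one produces "ndbox"; step two turns that into "dboxn".

dboxn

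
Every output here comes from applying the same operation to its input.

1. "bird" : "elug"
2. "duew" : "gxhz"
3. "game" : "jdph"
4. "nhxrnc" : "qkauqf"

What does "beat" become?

The transformation: shift every letter 3 places forward in the alphabet (wrapping around).
Applying that to "beat" gives "ehdw".

ehdw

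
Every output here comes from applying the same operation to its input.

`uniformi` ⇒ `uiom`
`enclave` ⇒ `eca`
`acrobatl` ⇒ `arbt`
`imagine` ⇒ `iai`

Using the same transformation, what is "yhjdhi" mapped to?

yjh

What's happening: move the last character to the front, then keep every other character starting from the second (positions 2nd, 4th, 6th, ...).
On "yhjdhi": the first step gives "iyhjdh", and the second then gives "yjh".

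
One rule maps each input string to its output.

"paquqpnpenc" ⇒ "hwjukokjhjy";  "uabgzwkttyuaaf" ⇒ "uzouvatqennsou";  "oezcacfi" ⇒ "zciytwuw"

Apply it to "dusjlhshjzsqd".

What's happening: shift every letter 6 places backward in the alphabet (wrapping around), then move the last 2 characters to the front (rotate right by 2).
"dusjlhshjzsqd" → "kxxomdfbmbdtm".
(Check on "oezcacfi": → "iytwuwzc" → "zciytwuw" ✓)

kxxomdfbmbdtm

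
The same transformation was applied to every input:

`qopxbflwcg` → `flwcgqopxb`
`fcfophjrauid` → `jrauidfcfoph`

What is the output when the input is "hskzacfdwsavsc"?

What's happening: swap the front and back halves of the string.
Applying that to "hskzacfdwsavsc" gives "dwsavschskzacf".

dwsavschskzacf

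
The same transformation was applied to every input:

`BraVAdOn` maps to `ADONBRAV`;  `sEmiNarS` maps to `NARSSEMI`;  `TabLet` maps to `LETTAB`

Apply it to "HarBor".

In each case the input is transformed by: swap the front and back halves of the string, then convert every letter to uppercase.
For "HarBor", step one produces "BorHar"; step two turns that into "BORHAR".

BORHAR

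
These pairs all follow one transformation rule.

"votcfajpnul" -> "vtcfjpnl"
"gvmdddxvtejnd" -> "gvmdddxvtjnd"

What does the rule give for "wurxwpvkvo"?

wrxwpvkv

The transformation: remove every vowel.
For "wurxwpvkvo" the result is "wrxwpvkv".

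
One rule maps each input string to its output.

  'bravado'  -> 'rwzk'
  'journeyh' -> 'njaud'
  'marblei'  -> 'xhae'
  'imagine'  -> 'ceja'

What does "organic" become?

wjey

The pattern: shift every letter 4 places backward in the alphabet (wrapping around), then delete the first 3 characters.
On "organic": the first step gives "kncwjey", and the second then gives "wjey".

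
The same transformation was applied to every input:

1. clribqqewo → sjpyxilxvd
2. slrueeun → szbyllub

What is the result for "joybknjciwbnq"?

vqifurjqdpuix

What's happening: swap each adjacent pair of characters (1↔2, 3↔4, ...), then shift every letter 7 places forward in the alphabet (wrapping around).
Applying both steps to "joybknjciwbnq": "ojbynkcjwinbq", then "vqifurjqdpuix".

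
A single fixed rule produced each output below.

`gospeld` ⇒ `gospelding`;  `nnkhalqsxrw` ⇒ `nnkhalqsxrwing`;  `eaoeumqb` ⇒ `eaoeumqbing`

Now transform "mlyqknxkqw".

The rule is to append "ing".
Applying that to "mlyqknxkqw" gives "mlyqknxkqwing".

mlyqknxkqwing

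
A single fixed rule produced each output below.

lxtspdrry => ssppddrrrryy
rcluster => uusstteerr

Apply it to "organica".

The pattern: delete the first 3 characters, then double every character.
Applying both steps to "organica": "anica", then "aanniiccaa".

aanniiccaa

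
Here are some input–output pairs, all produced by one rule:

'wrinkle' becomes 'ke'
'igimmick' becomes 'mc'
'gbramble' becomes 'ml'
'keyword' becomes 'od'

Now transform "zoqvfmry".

The pattern: keep every other character starting from the first (positions 1st, 3rd, 5th, ...), then delete the first 2 characters.
Starting from "zoqvfmry": after the first operation, "zqfr"; after the second, "fr".

fr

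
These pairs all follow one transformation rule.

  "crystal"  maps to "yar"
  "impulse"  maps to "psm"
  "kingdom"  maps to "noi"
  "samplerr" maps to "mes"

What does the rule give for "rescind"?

sne

The pattern: move the first 2 characters to the end (rotate left by 2), then keep one character in every 3, starting at position 1 (positions 1st, 4th, 7th, ...).
On "rescind": the first step gives "scindre", and the second then gives "sne".
(Check on "impulse": → "pulseim" → "psm" ✓)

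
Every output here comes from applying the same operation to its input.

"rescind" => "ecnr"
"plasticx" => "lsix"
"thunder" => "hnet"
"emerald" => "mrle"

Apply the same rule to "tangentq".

agnq

Each output is the input with this applied: move the first character to the end, then keep every other character starting from the first (positions 1st, 3rd, 5th, ...).
On "tangentq": the first step gives "angentqt", and the second then gives "agnq".
(Check on "plasticx": → "lasticxp" → "lsix" ✓)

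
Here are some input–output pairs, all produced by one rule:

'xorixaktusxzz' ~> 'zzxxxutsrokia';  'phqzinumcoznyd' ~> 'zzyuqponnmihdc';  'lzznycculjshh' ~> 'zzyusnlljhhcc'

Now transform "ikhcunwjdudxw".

Each output is the input with this applied: sort the characters into reverse alphabetical order.
So "ikhcunwjdudxw" becomes "xwwuunkjihddc".

xwwuunkjihddc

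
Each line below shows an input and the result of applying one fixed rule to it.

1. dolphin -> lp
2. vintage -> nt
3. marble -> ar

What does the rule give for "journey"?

What's happening: move the last 3 characters to the front (rotate right by 3), then keep only the last 2 characters.
For "journey", step one produces "neyjour"; step two turns that into "ur".

ur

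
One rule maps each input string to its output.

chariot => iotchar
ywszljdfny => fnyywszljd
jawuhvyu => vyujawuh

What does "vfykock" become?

Looking at the pairs, the operation is to move the last 3 characters to the front (rotate right by 3).
So "vfykock" becomes "ockvfyk".

ockvfyk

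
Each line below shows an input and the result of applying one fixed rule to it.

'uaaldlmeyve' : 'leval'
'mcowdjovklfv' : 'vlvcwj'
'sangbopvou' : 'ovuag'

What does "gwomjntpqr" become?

The transformation: keep every other character starting from the second (positions 2nd, 4th, 6th, ...), then move the last 3 characters to the front (rotate right by 3).
"gwomjntpqr" → "wmnpr" → "nprwm".

nprwm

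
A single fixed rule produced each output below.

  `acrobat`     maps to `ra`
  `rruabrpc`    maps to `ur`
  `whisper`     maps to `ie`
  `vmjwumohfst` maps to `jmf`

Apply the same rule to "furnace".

In each case the input is transformed by: keep one character in every 3, starting at position 3 (positions 3rd, 6th, 9th, ...).
Doing the same to "furnace": "rc".

rc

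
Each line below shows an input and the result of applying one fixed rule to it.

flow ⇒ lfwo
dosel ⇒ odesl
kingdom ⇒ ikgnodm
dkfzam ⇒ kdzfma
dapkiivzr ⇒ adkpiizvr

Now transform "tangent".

In each case the input is transformed by: swap each adjacent pair of characters (1↔2, 3↔4, ...).
Doing the same to "tangent": "atgnnet".

atgnnet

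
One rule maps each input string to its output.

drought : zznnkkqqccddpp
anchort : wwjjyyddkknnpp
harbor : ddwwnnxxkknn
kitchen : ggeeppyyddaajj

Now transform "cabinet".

Each output is the input with this applied: double every character, then shift every letter 4 places backward in the alphabet (wrapping around).
On "cabinet": the first step gives "ccaabbiinneett", and the second then gives "yywwxxeejjaapp".

yywwxxeejjaapp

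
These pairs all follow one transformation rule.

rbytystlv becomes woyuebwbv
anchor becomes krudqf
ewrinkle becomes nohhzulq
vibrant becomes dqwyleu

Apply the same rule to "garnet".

qhwjdu

Looking at the pairs, the operation is to shift every letter 3 places forward in the alphabet (wrapping around), then move the last 3 characters to the front (rotate right by 3).
So "garnet" becomes "qhwjdu".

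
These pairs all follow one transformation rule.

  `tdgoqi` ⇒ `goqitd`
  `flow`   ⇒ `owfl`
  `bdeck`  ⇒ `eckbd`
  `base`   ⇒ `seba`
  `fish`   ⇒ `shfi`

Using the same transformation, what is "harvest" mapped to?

In each case the input is transformed by: move the first 2 characters to the end (rotate left by 2).
"harvest" → "rvestha".

rvestha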